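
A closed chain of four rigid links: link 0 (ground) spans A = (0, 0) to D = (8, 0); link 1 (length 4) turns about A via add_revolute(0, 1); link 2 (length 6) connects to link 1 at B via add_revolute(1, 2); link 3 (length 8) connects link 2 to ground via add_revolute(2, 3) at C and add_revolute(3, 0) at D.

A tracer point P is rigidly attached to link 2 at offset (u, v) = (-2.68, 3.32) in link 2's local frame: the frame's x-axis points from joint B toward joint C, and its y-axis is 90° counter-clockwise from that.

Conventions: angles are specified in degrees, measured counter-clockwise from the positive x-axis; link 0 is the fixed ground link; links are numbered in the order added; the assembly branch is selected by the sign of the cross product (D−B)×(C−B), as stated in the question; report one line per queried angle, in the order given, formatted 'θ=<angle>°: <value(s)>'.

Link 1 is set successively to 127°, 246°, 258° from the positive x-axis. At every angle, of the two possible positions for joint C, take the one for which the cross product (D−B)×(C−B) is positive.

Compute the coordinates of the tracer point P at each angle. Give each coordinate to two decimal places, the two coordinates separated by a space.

A=(0,0), D=(8.00,0)
θ=127°: B = A + 4.00·(cos127°, sin127°) = (-2.4073, 3.1945)
θ=127°: |BD| = 10.8865
θ=127°: circle(B,6.00) ∩ circle(D,8.00): a=4.1573, h=4.3263
θ=127°:   candidates: C₊=(2.8365,6.1105) cross=47.099; C₋=(0.2975,-2.1612) cross=-47.099
θ=127°:   branch + wants cross > 0 → take C=(2.8365,6.1105) (cross=47.099)
θ=127°: ex = (C−B)/|BC| = (0.8740,0.4860); ey = (-0.4860,0.8740)
θ=127°: P = B + -2.68·ex + 3.32·ey = (-6.3630,4.7936)
θ=246°: B = A + 4.00·(cos246°, sin246°) = (-1.6269, -3.6542)
θ=246°: |BD| = 10.2971
θ=246°: circle(B,6.00) ∩ circle(D,8.00): a=3.7890, h=4.6523
θ=246°:   candidates: C₊=(0.2644,2.0399) cross=47.905; C₋=(3.5664,-6.6591) cross=-47.905
θ=246°:   branch + wants cross > 0 → take C=(0.2644,2.0399) (cross=47.905)
θ=246°: ex = (C−B)/|BC| = (0.3152,0.9490); ey = (-0.9490,0.3152)
θ=246°: P = B + -2.68·ex + 3.32·ey = (-5.6225,-5.1510)
θ=258°: B = A + 4.00·(cos258°, sin258°) = (-0.8316, -3.9126)
θ=258°: |BD| = 9.6595
θ=258°: circle(B,6.00) ∩ circle(D,8.00): a=3.3804, h=4.9571
θ=258°:   candidates: C₊=(0.2512,1.9889) cross=47.883; C₋=(4.2669,-7.0756) cross=-47.883
θ=258°:   branch + wants cross > 0 → take C=(0.2512,1.9889) (cross=47.883)
θ=258°: ex = (C−B)/|BC| = (0.1805,0.9836); ey = (-0.9836,0.1805)
θ=258°: P = B + -2.68·ex + 3.32·ey = (-4.5808,-5.9494)

θ=127°: -6.36 4.79
θ=246°: -5.62 -5.15
θ=258°: -4.58 -5.95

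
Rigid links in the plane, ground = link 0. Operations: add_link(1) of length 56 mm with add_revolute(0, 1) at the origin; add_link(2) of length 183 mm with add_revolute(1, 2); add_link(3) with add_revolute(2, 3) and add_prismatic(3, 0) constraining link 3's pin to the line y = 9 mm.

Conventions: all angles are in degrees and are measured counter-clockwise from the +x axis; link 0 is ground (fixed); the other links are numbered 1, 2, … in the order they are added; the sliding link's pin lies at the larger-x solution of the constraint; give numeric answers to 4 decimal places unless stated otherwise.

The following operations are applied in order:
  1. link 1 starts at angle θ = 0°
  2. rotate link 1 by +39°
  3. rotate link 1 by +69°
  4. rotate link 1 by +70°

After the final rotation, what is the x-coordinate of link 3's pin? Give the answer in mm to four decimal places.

geometry: r = 56 mm, L = 183 mm, e = 9 mm; θ starts at 0°
rotate link 1 by +39°: θ ← 0° +39° = 39°
rotate link 1 by +69°: θ ← 39° +69° = 108°
rotate link 1 by +70°: θ ← 108° +70° = 178°
crank pin P = (r cos θ, r sin θ) = (-55.965886, 1.954372)
h = r sin θ − e = 1.954372 − 9 = -7.045628
x = r cos θ + √(L² − h²) = -55.965886 + 182.864319 = 126.898433

126.8984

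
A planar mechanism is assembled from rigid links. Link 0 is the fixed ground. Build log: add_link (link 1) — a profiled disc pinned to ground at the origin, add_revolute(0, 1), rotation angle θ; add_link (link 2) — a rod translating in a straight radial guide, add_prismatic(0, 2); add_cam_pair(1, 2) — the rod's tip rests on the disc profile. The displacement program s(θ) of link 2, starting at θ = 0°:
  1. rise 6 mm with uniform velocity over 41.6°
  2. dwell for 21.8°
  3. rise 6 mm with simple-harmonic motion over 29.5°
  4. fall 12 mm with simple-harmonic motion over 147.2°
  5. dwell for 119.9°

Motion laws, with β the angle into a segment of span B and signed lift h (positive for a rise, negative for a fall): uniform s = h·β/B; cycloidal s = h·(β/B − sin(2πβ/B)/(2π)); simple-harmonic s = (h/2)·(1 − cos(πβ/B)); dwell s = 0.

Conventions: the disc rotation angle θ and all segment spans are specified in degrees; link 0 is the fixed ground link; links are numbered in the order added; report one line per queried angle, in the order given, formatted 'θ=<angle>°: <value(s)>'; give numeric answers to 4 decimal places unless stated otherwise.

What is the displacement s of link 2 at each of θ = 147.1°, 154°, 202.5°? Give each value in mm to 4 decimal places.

seg 1 [0°–41.6°] uniform, h=6: full span → s += 6 → s = 6.0000
seg 2 [41.6°–63.4°] dwell: s stays 6.0000
seg 3 [63.4°–92.9°] simple-harmonic, h=6: full span → s += 6 → s = 12.0000
seg 4 [92.9°–240.1°] simple-harmonic, h=-12: θ=147.1° here. β=54.2, B=147.2. -12/2·(1 − cos(π·0.3682)) = -3.5861 → s = 8.4139
seg 4 [92.9°–240.1°] simple-harmonic, h=-12: θ=154° here. β=61.1, B=147.2. -12/2·(1 − cos(π·0.4151)) = -4.4182 → s = 7.5818
seg 4 [92.9°–240.1°] simple-harmonic, h=-12: θ=202.5° here. β=109.6, B=147.2. -12/2·(1 − cos(π·0.7446)) = -10.1696 → s = 1.8304

θ=147.1°: 8.4139
θ=154°: 7.5818
θ=202.5°: 1.8304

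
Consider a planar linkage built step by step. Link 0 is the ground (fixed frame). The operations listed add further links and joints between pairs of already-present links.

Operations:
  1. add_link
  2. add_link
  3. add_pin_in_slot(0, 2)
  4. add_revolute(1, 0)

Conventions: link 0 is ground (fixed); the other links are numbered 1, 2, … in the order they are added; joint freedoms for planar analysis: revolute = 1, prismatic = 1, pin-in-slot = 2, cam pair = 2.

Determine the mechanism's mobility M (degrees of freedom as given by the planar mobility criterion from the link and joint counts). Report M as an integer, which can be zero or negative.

link 0 = ground. State L|J1|J2 = 1|0|0
+link1  2|0|0
+link2  3|0|0
PS(0,2) f=2→J2  3|0|1
R(1,0) f=1→J1  3|1|1
M = 3(3−1)−2·1−1 = 6−2−1 = 3

M = 3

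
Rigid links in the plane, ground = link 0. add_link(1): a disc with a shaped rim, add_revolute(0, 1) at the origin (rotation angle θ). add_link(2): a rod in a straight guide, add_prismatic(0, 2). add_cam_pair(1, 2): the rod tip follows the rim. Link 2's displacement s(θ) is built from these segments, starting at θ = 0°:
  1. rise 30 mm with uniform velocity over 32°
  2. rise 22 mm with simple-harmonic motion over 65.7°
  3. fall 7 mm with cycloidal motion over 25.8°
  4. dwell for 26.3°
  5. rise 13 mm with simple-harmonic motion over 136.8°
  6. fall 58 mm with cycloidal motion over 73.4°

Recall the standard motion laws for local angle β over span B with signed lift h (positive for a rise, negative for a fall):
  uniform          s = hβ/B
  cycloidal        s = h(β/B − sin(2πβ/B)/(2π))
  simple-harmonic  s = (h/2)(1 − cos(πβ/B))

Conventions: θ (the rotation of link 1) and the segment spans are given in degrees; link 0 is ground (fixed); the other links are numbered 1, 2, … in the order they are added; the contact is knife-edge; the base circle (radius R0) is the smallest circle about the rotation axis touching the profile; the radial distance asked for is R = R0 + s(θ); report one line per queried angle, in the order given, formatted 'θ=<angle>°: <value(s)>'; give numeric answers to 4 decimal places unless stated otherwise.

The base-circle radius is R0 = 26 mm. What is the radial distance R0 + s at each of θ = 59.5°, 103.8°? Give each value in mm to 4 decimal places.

segment 1 (0° to 32°, uniform, h = 30) is passed completely: s = 0.0000 + (30) = 30.0000
θ = 59.5° falls in segment 2 (32° to 97.7°, simple-harmonic, h = 22): β = 59.5 − 32 = 27.5°, B = 65.7°; Δs = 22/2·(1 − cos(π·0.4186)) = 8.2165; s = 30.0000 + 8.2165 = 38.2165
segment 2 (32° to 97.7°, simple-harmonic, h = 22) is passed completely: s = 30.0000 + (22) = 52.0000
θ = 103.8° falls in segment 3 (97.7° to 123.5°, cycloidal, h = -7): β = 103.8 − 97.7 = 6.1°, B = 25.8°; Δs = -7·(0.2364 − sin(2π·0.2364)/(2π)) = -0.5450; s = 52.0000 − 0.5450 = 51.4550
θ=59.5°: R = R0 + s = 26 + 38.2165 = 64.2165
θ=103.8°: R = R0 + s = 26 + 51.4550 = 77.4550

θ=59.5°: 64.2165
θ=103.8°: 77.4550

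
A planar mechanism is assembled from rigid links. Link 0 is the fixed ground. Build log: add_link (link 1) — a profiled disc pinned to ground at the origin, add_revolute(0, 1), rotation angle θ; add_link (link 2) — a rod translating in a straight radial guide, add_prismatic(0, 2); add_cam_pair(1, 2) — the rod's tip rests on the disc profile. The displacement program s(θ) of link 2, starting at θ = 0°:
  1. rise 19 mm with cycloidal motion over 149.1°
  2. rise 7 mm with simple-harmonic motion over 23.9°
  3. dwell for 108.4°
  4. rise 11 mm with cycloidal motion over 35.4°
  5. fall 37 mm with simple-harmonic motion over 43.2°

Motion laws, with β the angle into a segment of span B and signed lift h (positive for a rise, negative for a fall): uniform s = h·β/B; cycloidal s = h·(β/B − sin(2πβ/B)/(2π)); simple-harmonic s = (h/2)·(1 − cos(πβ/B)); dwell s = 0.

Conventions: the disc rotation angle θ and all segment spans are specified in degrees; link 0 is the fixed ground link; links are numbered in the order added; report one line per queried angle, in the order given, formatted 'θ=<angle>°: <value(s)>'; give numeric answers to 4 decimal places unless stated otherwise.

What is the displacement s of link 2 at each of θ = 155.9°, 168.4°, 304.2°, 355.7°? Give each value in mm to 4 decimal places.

seg 1 [0°–149.1°] cycloidal, h=19: full span → s += 19 → s = 19.0000
seg 2 [149.1°–173°] simple-harmonic, h=7: θ=155.9° here. β=6.8, B=23.9. 7/2·(1 − cos(π·0.2845)) = 1.3075 → s = 20.3075
seg 2 [149.1°–173°] simple-harmonic, h=7: θ=168.4° here. β=19.3, B=23.9. 7/2·(1 − cos(π·0.8075)) = 6.3794 → s = 25.3794
seg 2 [149.1°–173°] simple-harmonic, h=7: full span → s += 7 → s = 26.0000
seg 3 [173°–281.4°] dwell: s stays 26.0000
seg 4 [281.4°–316.8°] cycloidal, h=11: θ=304.2° here. β=22.8, B=35.4. 11·(0.6441 − sin(2π·0.6441)/(2π)) = 8.4618 → s = 34.4618
seg 4 [281.4°–316.8°] cycloidal, h=11: full span → s += 11 → s = 37.0000
seg 5 [316.8°–360°] simple-harmonic, h=-37: θ=355.7° here. β=38.9, B=43.2. -37/2·(1 − cos(π·0.9005)) = -36.1028 → s = 0.8972

θ=155.9°: 20.3075
θ=168.4°: 25.3794
θ=304.2°: 34.4618
θ=355.7°: 0.8972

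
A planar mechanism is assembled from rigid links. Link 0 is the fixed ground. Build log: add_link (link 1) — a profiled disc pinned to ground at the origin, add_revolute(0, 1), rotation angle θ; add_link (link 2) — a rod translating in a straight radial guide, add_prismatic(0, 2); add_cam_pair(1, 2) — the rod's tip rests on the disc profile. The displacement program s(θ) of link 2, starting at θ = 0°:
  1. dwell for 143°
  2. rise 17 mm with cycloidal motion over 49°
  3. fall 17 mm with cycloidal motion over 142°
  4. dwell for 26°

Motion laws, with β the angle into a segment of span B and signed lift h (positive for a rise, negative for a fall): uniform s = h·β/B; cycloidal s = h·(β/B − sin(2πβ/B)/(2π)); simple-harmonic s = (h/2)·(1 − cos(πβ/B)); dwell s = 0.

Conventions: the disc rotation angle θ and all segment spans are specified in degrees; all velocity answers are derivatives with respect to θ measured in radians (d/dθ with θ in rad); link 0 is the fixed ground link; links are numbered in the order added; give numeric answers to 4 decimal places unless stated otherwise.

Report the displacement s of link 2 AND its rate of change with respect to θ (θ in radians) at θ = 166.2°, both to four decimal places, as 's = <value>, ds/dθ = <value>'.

seg 1 [0°–143°] dwell: s stays 0.0000
seg 2 [143°–192°] cycloidal, h=17: θ=166.2° here. β=23.2, B=49. 17·(0.4735 − sin(2π·0.4735)/(2π)) = 7.6000 → s = 7.6000
velocity in seg [143°–192°] (cycloidal), θ in radians: β = 23.2° = 0.4049 rad, B = 49° = 0.8552 rad; ds/dθ = (h/B)(1 − cos(2πβ/B)) = (17/0.8552)(1 − cos(2π·0.4735)) = 39.480709 mm/rad

s = 7.6000, ds/dθ = 39.4807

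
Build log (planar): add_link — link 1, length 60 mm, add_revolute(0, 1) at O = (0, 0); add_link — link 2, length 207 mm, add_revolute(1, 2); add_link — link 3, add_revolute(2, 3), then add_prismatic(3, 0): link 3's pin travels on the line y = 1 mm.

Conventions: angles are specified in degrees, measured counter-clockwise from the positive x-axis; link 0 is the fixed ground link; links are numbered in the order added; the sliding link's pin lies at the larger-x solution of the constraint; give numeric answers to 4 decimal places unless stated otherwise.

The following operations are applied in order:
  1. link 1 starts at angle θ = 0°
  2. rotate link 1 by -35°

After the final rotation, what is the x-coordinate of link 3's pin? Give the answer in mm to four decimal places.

geometry: r = 60 mm, L = 207 mm, e = 1 mm; θ starts at 0°
rotate link 1 by -35°: θ ← 0° -35° = -35°
crank pin P = (r cos θ, r sin θ) = (49.149123, -34.414586)
h = r sin θ − e = -34.414586 − 1 = -35.414586
x = r cos θ + √(L² − h²) = 49.149123 + 203.948050 = 253.097173

253.0972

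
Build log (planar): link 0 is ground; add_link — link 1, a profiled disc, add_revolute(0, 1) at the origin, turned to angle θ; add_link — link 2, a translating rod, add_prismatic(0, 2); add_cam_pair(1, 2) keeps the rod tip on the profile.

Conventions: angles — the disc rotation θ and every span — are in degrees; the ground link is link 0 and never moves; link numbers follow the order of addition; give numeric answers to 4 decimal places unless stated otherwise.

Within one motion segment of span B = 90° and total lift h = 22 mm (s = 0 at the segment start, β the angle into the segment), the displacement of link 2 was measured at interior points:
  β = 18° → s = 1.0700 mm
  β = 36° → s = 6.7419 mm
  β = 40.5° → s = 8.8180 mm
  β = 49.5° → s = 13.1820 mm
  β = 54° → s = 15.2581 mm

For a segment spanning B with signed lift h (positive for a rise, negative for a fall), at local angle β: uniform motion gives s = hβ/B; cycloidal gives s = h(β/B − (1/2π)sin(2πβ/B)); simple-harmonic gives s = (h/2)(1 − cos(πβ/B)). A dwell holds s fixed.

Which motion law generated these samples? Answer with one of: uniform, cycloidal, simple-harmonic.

candidates at β/B = r: uniform s = h·r (linear in β); cycloidal s = h·(r − sin(2πr)/(2π)); simple-harmonic s = (h/2)(1 − cos(πr))
β=18°: printed 1.0700 | uniform 4.4000, cycloidal 1.0700, simple-harmonic 2.1008
β=36°: printed 6.7419 | uniform 8.8000, cycloidal 6.7419, simple-harmonic 7.6008
β=40.5°: printed 8.8180 | uniform 9.9000, cycloidal 8.8180, simple-harmonic 9.2792
β=49.5°: printed 13.1820 | uniform 12.1000, cycloidal 13.1820, simple-harmonic 12.7208
β=54°: printed 15.2581 | uniform 13.2000, cycloidal 15.2581, simple-harmonic 14.3992
only one law matches every sample → cycloidal

cycloidal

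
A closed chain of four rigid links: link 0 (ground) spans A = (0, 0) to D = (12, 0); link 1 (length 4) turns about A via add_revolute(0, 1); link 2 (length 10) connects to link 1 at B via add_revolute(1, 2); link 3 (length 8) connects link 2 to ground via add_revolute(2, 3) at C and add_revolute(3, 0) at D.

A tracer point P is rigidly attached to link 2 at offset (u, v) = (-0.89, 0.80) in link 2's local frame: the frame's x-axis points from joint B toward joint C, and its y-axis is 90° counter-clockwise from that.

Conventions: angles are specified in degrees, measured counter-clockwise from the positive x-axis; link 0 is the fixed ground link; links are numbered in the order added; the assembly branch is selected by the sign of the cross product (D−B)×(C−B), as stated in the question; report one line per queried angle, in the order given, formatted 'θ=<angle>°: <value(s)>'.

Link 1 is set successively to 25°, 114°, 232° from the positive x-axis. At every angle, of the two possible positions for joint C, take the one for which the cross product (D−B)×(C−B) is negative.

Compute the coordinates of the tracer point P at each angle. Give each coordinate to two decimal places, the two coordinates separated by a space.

A=(0,0), D=(12.00,0)
θ=25°: B = A + 4.00·(cos25°, sin25°) = (3.6252, 1.6905)
θ=25°: |BD| = 8.5437
θ=25°: circle(B,10.00) ∩ circle(D,8.00): a=6.3787, h=7.7015
θ=25°:   candidates: C₊=(11.4016,7.9776) cross=65.799; C₋=(8.3540,-7.1208) cross=-65.799
θ=25°:   branch - wants cross < 0 → take C=(8.3540,-7.1208) (cross=-65.799)
θ=25°: ex = (C−B)/|BC| = (0.4729,-0.8811); ey = (0.8811,0.4729)
θ=25°: P = B + -0.89·ex + 0.80·ey = (3.9093,2.8530)
θ=114°: B = A + 4.00·(cos114°, sin114°) = (-1.6269, 3.6542)
θ=114°: |BD| = 14.1084
θ=114°: circle(B,10.00) ∩ circle(D,8.00): a=8.3300, h=5.5327
θ=114°:   candidates: C₊=(7.8518,6.8405) cross=78.057; C₋=(4.9858,-3.8472) cross=-78.057
θ=114°:   branch - wants cross < 0 → take C=(4.9858,-3.8472) (cross=-78.057)
θ=114°: ex = (C−B)/|BC| = (0.6613,-0.7501); ey = (0.7501,0.6613)
θ=114°: P = B + -0.89·ex + 0.80·ey = (-1.6154,4.8508)
θ=232°: B = A + 4.00·(cos232°, sin232°) = (-2.4626, -3.1520)
θ=232°: |BD| = 14.8021
θ=232°: circle(B,10.00) ∩ circle(D,8.00): a=8.6171, h=5.0740
θ=232°:   candidates: C₊=(4.8763,3.6405) cross=75.106; C₋=(7.0373,-6.2747) cross=-75.106
θ=232°:   branch - wants cross < 0 → take C=(7.0373,-6.2747) (cross=-75.106)
θ=232°: ex = (C−B)/|BC| = (0.9500,-0.3123); ey = (0.3123,0.9500)
θ=232°: P = B + -0.89·ex + 0.80·ey = (-3.0583,-2.1141)

θ=25°: 3.91 2.85
θ=114°: -1.62 4.85
θ=232°: -3.06 -2.11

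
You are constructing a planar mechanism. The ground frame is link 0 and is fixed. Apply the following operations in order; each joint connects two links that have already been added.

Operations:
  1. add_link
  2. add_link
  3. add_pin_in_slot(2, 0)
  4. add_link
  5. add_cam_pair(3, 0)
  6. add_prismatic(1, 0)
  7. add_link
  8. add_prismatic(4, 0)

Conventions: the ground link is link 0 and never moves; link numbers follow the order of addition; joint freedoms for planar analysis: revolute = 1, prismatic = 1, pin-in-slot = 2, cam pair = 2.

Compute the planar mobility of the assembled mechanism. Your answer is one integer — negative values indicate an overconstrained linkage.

L=1 J1=0 J2=0
add link → L=2 J1=0 J2=0
add link → L=3 J1=0 J2=0
PS@2,0 dof=2 J2 → L=3 J1=0 J2=1
add link → L=4 J1=0 J2=1
C@3,0 dof=2 J2 → L=4 J1=0 J2=2
P@1,0 dof=1 J1 → L=4 J1=1 J2=2
add link → L=5 J1=1 J2=2
P@4,0 dof=1 J1 → L=5 J1=2 J2=2
M=3(L−1)−2J1−J2=3·4−2·2−2=6

M = 6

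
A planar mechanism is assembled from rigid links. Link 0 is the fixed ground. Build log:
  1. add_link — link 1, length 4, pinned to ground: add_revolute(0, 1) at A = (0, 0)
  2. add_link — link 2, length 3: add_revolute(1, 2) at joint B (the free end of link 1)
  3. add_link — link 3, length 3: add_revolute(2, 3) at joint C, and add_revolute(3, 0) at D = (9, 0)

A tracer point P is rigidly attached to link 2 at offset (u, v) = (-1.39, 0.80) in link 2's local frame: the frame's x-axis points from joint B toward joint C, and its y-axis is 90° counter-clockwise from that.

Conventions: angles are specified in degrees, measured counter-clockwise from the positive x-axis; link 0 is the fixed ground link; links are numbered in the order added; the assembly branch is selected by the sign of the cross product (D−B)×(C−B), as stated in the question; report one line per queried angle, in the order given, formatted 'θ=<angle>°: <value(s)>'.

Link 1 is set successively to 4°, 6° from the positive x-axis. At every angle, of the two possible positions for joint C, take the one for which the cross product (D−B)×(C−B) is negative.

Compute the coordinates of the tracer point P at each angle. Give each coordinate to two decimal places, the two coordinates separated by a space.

A=(0,0), D=(9.00,0)
θ=4°: B = A + 4.00·(cos4°, sin4°) = (3.9903, 0.2790)
θ=4°: |BD| = 5.0175
θ=4°: circle(B,3.00) ∩ circle(D,3.00): a=2.5088, h=1.6450
θ=4°:   candidates: C₊=(6.5866,1.7820) cross=8.254; C₋=(6.4036,-1.5030) cross=-8.254
θ=4°:   branch - wants cross < 0 → take C=(6.4036,-1.5030) (cross=-8.254)
θ=4°: ex = (C−B)/|BC| = (0.8045,-0.5940); ey = (0.5940,0.8045)
θ=4°: P = B + -1.39·ex + 0.80·ey = (3.3473,1.7483)
θ=6°: B = A + 4.00·(cos6°, sin6°) = (3.9781, 0.4181)
θ=6°: |BD| = 5.0393
θ=6°: circle(B,3.00) ∩ circle(D,3.00): a=2.5196, h=1.6283
θ=6°:   candidates: C₊=(6.6241,1.8318) cross=8.206; C₋=(6.3539,-1.4136) cross=-8.206
θ=6°:   branch - wants cross < 0 → take C=(6.3539,-1.4136) (cross=-8.206)
θ=6°: ex = (C−B)/|BC| = (0.7920,-0.6106); ey = (0.6106,0.7920)
θ=6°: P = B + -1.39·ex + 0.80·ey = (3.3657,1.9004)

θ=4°: 3.35 1.75
θ=6°: 3.37 1.90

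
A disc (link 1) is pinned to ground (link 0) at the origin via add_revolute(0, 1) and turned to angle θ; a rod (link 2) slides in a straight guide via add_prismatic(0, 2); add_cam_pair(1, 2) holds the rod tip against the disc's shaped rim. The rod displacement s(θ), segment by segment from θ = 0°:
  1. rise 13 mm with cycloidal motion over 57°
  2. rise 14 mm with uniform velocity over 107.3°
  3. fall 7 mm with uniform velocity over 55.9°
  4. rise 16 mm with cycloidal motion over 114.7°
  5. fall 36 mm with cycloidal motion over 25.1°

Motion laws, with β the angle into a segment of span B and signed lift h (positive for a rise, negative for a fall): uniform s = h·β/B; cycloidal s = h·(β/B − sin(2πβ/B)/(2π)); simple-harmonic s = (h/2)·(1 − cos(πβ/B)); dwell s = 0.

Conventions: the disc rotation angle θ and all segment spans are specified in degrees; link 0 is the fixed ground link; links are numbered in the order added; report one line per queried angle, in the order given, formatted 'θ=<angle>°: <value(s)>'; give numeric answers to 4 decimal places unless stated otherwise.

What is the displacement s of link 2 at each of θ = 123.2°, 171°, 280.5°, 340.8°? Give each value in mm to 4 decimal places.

segment 1 (0° to 57°, cycloidal, h = 13) is passed completely: s = 0.0000 + (13) = 13.0000
θ = 123.2° falls in segment 2 (57° to 164.3°, uniform, h = 14): β = 123.2 − 57 = 66.2°, B = 107.3°; Δs = 14·66.2/107.3 = 8.6375; s = 13.0000 + 8.6375 = 21.6375
segment 2 (57° to 164.3°, uniform, h = 14) is passed completely: s = 13.0000 + (14) = 27.0000
θ = 171° falls in segment 3 (164.3° to 220.2°, uniform, h = -7): β = 171 − 164.3 = 6.7°, B = 55.9°; Δs = -7·6.7/55.9 = -0.8390; s = 27.0000 − 0.8390 = 26.1610
segment 3 (164.3° to 220.2°, uniform, h = -7) is passed completely: s = 27.0000 + (-7) = 20.0000
θ = 280.5° falls in segment 4 (220.2° to 334.9°, cycloidal, h = 16): β = 280.5 − 220.2 = 60.3°, B = 114.7°; Δs = 16·(0.5257 − sin(2π·0.5257)/(2π)) = 8.8212; s = 20.0000 + 8.8212 = 28.8212
segment 4 (220.2° to 334.9°, cycloidal, h = 16) is passed completely: s = 20.0000 + (16) = 36.0000
θ = 340.8° falls in segment 5 (334.9° to 360°, cycloidal, h = -36): β = 340.8 − 334.9 = 5.9°, B = 25.1°; Δs = -36·(0.2351 − sin(2π·0.2351)/(2π)) = -2.7578; s = 36.0000 − 2.7578 = 33.2422

θ=123.2°: 21.6375
θ=171°: 26.1610
θ=280.5°: 28.8212
θ=340.8°: 33.2422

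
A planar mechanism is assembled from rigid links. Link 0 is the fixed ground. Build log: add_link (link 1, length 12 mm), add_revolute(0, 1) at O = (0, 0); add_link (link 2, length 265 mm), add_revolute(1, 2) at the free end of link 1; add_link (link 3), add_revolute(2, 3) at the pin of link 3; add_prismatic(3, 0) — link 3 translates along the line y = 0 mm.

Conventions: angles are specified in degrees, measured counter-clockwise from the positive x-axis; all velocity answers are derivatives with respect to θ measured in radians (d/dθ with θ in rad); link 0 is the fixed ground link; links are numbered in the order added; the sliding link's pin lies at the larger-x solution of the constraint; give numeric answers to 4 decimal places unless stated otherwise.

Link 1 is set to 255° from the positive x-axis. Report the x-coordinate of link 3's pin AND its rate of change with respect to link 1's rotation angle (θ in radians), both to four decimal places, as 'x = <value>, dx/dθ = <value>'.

geometry: r = 12 mm, L = 265 mm, e = 0 mm
crank pin P = (r cos θ, r sin θ) = (-3.105829, -11.591110)
h = r sin θ − e = -11.591110 − 0 = -11.591110
x = r cos θ + √(L² − h²) = -3.105829 + 264.746381 = 261.640552
dx/dθ = −r sin θ − h·r cos θ/√(L² − h²) (θ in radians; h = -11.591110) = 11.455131

x = 261.6406, dx/dθ = 11.4551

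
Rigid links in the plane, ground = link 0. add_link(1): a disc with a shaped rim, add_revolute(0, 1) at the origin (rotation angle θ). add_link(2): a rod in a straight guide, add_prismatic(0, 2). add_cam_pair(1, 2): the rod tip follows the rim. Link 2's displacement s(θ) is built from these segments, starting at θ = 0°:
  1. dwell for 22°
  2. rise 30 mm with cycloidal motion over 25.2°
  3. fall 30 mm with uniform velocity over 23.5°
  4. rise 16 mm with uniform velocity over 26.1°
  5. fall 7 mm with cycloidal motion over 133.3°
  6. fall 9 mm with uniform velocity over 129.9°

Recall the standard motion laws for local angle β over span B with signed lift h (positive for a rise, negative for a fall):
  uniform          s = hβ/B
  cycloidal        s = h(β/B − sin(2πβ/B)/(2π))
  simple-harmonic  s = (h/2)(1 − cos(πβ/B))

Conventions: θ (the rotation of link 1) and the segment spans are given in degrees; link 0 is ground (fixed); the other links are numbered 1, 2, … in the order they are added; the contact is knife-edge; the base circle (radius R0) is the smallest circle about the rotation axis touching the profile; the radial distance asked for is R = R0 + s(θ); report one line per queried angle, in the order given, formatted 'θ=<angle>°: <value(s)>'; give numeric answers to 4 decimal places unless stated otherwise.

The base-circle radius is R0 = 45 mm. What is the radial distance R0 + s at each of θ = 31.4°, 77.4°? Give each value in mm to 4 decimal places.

segment 1 (0° to 22°, dwell): s unchanged at 0.0000
θ = 31.4° falls in segment 2 (22° to 47.2°, cycloidal, h = 30): β = 31.4 − 22 = 9.4°, B = 25.2°; Δs = 30·(0.3730 − sin(2π·0.3730)/(2π)) = 7.7725; s = 0.0000 + 7.7725 = 7.7725
segment 2 (22° to 47.2°, cycloidal, h = 30) is passed completely: s = 0.0000 + (30) = 30.0000
segment 3 (47.2° to 70.7°, uniform, h = -30) is passed completely: s = 30.0000 + (-30) = 0.0000
θ = 77.4° falls in segment 4 (70.7° to 96.8°, uniform, h = 16): β = 77.4 − 70.7 = 6.7°, B = 26.1°; Δs = 16·6.7/26.1 = 4.1073; s = 0.0000 + 4.1073 = 4.1073
θ=31.4°: R = R0 + s = 45 + 7.7725 = 52.7725
θ=77.4°: R = R0 + s = 45 + 4.1073 = 49.1073

θ=31.4°: 52.7725
θ=77.4°: 49.1073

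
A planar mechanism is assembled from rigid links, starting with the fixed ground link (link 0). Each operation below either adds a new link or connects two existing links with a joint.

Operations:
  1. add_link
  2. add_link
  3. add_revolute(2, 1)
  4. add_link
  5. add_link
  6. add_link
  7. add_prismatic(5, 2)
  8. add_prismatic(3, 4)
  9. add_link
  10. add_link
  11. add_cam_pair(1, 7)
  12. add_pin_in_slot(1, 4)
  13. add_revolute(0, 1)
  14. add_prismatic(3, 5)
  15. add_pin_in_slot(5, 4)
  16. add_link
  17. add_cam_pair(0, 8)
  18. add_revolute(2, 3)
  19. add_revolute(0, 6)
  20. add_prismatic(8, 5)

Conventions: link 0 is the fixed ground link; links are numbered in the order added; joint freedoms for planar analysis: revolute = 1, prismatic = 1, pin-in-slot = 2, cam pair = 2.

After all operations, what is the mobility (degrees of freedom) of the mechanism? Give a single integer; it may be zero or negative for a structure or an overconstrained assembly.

(L,J1,J2)=(1,0,0); link0 fixed
link1: (2,0,0)
link2: (3,0,0)
R 2-1 [J1]: (3,1,0)
link3: (4,1,0)
link4: (5,1,0)
link5: (6,1,0)
P 5-2 [J1]: (6,2,0)
P 3-4 [J1]: (6,3,0)
link6: (7,3,0)
link7: (8,3,0)
C 1-7 [J2]: (8,3,1)
PS 1-4 [J2]: (8,3,2)
R 0-1 [J1]: (8,4,2)
P 3-5 [J1]: (8,5,2)
PS 5-4 [J2]: (8,5,3)
link8: (9,5,3)
C 0-8 [J2]: (9,5,4)
R 2-3 [J1]: (9,6,4)
R 0-6 [J1]: (9,7,4)
P 8-5 [J1]: (9,8,4)
Grübler: 3·8 − 2·8 − 4 = 4

M = 4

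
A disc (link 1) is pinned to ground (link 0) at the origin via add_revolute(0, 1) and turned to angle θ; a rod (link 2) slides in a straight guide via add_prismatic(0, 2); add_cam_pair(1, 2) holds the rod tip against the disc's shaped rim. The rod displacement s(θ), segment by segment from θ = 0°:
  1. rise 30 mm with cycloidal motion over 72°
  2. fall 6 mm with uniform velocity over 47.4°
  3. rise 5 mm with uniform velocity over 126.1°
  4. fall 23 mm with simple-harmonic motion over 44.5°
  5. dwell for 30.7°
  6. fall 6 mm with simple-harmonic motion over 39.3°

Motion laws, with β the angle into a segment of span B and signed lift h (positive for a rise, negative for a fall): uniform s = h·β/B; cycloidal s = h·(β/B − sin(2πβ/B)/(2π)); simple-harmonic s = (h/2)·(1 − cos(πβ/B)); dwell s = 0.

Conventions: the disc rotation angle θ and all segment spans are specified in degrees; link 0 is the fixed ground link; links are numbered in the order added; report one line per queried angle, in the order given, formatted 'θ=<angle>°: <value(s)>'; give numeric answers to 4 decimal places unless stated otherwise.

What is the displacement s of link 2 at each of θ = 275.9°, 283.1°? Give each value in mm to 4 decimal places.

segment 1 (0° to 72°, cycloidal, h = 30) is passed completely: s = 0.0000 + (30) = 30.0000
segment 2 (72° to 119.4°, uniform, h = -6) is passed completely: s = 30.0000 + (-6) = 24.0000
segment 3 (119.4° to 245.5°, uniform, h = 5) is passed completely: s = 24.0000 + (5) = 29.0000
θ = 275.9° falls in segment 4 (245.5° to 290°, simple-harmonic, h = -23): β = 275.9 − 245.5 = 30.4°, B = 44.5°; Δs = -23/2·(1 − cos(π·0.6831)) = -17.7577; s = 29.0000 − 17.7577 = 11.2423
θ = 283.1° falls in segment 4 (245.5° to 290°, simple-harmonic, h = -23): β = 283.1 − 245.5 = 37.6°, B = 44.5°; Δs = -23/2·(1 − cos(π·0.8449)) = -21.6624; s = 29.0000 − 21.6624 = 7.3376

θ=275.9°: 11.2423
θ=283.1°: 7.3376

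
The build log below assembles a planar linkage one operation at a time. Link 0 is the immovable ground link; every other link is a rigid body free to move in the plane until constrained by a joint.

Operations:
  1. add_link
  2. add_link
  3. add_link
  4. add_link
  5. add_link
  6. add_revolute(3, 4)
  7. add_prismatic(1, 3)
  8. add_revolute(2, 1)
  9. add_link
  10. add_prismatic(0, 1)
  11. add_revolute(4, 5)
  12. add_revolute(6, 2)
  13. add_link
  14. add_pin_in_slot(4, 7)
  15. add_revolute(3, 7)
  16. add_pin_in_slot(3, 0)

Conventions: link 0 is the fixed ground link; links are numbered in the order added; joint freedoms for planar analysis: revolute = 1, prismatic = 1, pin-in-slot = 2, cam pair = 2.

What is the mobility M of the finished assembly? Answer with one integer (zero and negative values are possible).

link 0 = ground. State L|J1|J2 = 1|0|0
+link1  2|0|0
+link2  3|0|0
+link3  4|0|0
+link4  5|0|0
+link5  6|0|0
R(3,4) f=1→J1  6|1|0
P(1,3) f=1→J1  6|2|0
R(2,1) f=1→J1  6|3|0
+link6  7|3|0
P(0,1) f=1→J1  7|4|0
R(4,5) f=1→J1  7|5|0
R(6,2) f=1→J1  7|6|0
+link7  8|6|0
PS(4,7) f=2→J2  8|6|1
R(3,7) f=1→J1  8|7|1
PS(3,0) f=2→J2  8|7|2
M = 3(8−1)−2·7−2 = 21−14−2 = 5

M = 5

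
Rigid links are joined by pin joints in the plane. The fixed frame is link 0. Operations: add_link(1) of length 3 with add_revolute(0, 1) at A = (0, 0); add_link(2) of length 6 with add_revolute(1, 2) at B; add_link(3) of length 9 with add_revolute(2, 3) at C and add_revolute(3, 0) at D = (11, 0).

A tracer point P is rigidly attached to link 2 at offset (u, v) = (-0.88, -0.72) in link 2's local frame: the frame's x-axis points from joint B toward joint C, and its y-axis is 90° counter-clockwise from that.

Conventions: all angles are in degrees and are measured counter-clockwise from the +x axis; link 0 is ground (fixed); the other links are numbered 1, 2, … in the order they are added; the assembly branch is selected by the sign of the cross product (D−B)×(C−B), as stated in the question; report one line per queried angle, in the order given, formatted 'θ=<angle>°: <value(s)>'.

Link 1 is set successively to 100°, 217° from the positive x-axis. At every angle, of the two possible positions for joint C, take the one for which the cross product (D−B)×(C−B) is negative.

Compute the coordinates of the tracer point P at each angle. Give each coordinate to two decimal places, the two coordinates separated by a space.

A=(0,0), D=(11.00,0)
θ=100°: B = A + 3.00·(cos100°, sin100°) = (-0.5209, 2.9544)
θ=100°: |BD| = 11.8937
θ=100°: circle(B,6.00) ∩ circle(D,9.00): a=4.0551, h=4.4222
θ=100°:   candidates: C₊=(4.5056,6.2307) cross=52.597; C₋=(2.3086,-2.3365) cross=-52.597
θ=100°:   branch - wants cross < 0 → take C=(2.3086,-2.3365) (cross=-52.597)
θ=100°: ex = (C−B)/|BC| = (0.4716,-0.8818); ey = (0.8818,0.4716)
θ=100°: P = B + -0.88·ex + -0.72·ey = (-1.5709,3.3909)
θ=217°: B = A + 3.00·(cos217°, sin217°) = (-2.3959, -1.8054)
θ=217°: |BD| = 13.5170
θ=217°: circle(B,6.00) ∩ circle(D,9.00): a=5.0939, h=3.1704
θ=217°:   candidates: C₊=(2.2289,2.0170) cross=42.855; C₋=(3.0759,-4.2671) cross=-42.855
θ=217°:   branch - wants cross < 0 → take C=(3.0759,-4.2671) (cross=-42.855)
θ=217°: ex = (C−B)/|BC| = (0.9120,-0.4103); ey = (0.4103,0.9120)
θ=217°: P = B + -0.88·ex + -0.72·ey = (-3.4938,-2.1010)

θ=100°: -1.57 3.39
θ=217°: -3.49 -2.10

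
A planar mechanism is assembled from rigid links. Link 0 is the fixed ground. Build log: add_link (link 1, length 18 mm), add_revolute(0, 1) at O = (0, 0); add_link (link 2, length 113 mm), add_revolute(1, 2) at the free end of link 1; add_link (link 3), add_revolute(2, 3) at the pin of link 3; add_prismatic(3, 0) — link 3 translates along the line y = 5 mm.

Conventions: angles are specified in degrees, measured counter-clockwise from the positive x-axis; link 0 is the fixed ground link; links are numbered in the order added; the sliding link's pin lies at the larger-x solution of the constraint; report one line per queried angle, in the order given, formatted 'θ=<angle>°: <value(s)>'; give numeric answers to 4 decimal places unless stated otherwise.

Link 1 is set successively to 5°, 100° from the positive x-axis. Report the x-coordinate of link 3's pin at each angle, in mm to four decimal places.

geometry: r = 18 mm, L = 113 mm, e = 5 mm
θ=5°: crank pin P = (r cos θ, r sin θ) = (17.931505, 1.568803)
θ=5°: h = r sin θ − e = 1.568803 − 5 = -3.431197
θ=5°: x = r cos θ + √(L² − h²) = 17.931505 + 112.947895 = 130.879399
θ=100°: crank pin P = (r cos θ, r sin θ) = (-3.125667, 17.726540)
θ=100°: h = r sin θ − e = 17.726540 − 5 = 12.726540
θ=100°: x = r cos θ + √(L² − h²) = -3.125667 + 112.281054 = 109.155387

θ=5°: 130.8794
θ=100°: 109.1554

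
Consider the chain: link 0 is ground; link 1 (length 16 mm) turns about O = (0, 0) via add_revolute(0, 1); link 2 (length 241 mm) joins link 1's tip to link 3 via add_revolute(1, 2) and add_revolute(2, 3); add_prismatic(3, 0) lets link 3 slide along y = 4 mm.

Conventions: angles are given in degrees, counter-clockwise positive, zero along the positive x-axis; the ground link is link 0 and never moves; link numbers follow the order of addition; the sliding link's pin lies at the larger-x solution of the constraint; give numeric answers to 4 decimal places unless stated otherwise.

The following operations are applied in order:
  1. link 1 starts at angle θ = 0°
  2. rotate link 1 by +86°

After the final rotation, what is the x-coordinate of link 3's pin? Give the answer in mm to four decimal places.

geometry: r = 16 mm, L = 241 mm, e = 4 mm; θ starts at 0°
rotate link 1 by +86°: θ ← 0° +86° = 86°
crank pin P = (r cos θ, r sin θ) = (1.116104, 15.961025)
h = r sin θ − e = 15.961025 − 4 = 11.961025
x = r cos θ + √(L² − h²) = 1.116104 + 240.702999 = 241.819103

241.8191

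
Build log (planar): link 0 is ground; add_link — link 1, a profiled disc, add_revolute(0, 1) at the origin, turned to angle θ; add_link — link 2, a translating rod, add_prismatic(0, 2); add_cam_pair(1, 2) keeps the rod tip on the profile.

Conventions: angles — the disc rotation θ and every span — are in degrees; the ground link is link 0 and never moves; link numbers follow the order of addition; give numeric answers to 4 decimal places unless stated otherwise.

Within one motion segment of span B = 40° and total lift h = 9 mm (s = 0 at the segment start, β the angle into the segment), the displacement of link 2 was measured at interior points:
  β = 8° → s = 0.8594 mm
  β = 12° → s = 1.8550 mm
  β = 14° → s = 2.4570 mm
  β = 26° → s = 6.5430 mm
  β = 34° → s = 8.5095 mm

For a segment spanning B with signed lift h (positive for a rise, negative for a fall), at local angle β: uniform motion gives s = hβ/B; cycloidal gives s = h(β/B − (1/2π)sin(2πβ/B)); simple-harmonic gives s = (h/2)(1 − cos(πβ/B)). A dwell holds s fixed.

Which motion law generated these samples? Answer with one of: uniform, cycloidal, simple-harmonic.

candidates at β/B = r: uniform s = h·r (linear in β); cycloidal s = h·(r − sin(2πr)/(2π)); simple-harmonic s = (h/2)(1 − cos(πr))
β=8°: printed 0.8594 | uniform 1.8000, cycloidal 0.4377, simple-harmonic 0.8594
β=12°: printed 1.8550 | uniform 2.7000, cycloidal 1.3377, simple-harmonic 1.8550
β=14°: printed 2.4570 | uniform 3.1500, cycloidal 1.9912, simple-harmonic 2.4570
β=26°: printed 6.5430 | uniform 5.8500, cycloidal 7.0088, simple-harmonic 6.5430
β=34°: printed 8.5095 | uniform 7.6500, cycloidal 8.8088, simple-harmonic 8.5095
only one law matches every sample → simple-harmonic

simple-harmonic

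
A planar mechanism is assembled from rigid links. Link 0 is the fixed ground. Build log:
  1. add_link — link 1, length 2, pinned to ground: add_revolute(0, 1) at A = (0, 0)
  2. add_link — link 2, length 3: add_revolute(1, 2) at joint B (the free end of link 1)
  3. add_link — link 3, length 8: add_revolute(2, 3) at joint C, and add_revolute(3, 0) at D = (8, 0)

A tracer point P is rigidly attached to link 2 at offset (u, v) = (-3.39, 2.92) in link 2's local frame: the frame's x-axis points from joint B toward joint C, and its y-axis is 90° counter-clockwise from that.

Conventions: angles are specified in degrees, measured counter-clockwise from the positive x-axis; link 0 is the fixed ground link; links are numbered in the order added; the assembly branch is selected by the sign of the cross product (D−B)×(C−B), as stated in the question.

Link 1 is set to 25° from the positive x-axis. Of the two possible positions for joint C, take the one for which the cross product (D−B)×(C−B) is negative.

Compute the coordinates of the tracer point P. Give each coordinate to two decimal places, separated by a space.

A=(0,0), D=(8.00,0)
B = A + 2.00·(cos25°, sin25°) = (1.8126, 0.8452)
|BD| = 6.2448
circle(B,3.00) ∩ circle(D,8.00): a=-1.2812, h=2.7127
  candidates: C₊=(0.9104,3.7063) cross=16.940; C₋=(0.1760,-1.6690) cross=-16.940
  branch - wants cross < 0 → take C=(0.1760,-1.6690) (cross=-16.940)
ex = (C−B)/|BC| = (-0.5455,-0.8381); ey = (0.8381,-0.5455)
P = B + -3.39·ex + 2.92·ey = (6.1092,2.0935)

6.11 2.09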